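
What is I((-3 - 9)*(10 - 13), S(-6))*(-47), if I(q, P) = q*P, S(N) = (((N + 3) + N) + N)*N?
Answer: -152280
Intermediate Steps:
S(N) = N*(3 + 3*N) (S(N) = (((3 + N) + N) + N)*N = ((3 + 2*N) + N)*N = (3 + 3*N)*N = N*(3 + 3*N))
I(q, P) = P*q
I((-3 - 9)*(10 - 13), S(-6))*(-47) = ((3*(-6)*(1 - 6))*((-3 - 9)*(10 - 13)))*(-47) = ((3*(-6)*(-5))*(-12*(-3)))*(-47) = (90*36)*(-47) = 3240*(-47) = -152280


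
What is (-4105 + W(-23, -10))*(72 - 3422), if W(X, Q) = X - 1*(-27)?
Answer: 13738350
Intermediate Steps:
W(X, Q) = 27 + X (W(X, Q) = X + 27 = 27 + X)
(-4105 + W(-23, -10))*(72 - 3422) = (-4105 + (27 - 23))*(72 - 3422) = (-4105 + 4)*(-3350) = -4101*(-3350) = 13738350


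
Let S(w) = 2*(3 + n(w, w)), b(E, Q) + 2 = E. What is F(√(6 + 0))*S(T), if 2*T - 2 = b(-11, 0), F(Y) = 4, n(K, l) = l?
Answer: -20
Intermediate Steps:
b(E, Q) = -2 + E
T = -11/2 (T = 1 + (-2 - 11)/2 = 1 + (½)*(-13) = 1 - 13/2 = -11/2 ≈ -5.5000)
S(w) = 6 + 2*w (S(w) = 2*(3 + w) = 6 + 2*w)
F(√(6 + 0))*S(T) = 4*(6 + 2*(-11/2)) = 4*(6 - 11) = 4*(-5) = -20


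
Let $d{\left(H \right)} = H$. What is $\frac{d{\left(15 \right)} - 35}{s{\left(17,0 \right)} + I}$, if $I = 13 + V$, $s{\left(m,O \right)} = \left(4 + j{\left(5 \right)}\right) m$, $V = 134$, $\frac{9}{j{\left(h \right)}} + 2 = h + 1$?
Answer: $- \frac{80}{1013} \approx -0.078973$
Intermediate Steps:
$j{\left(h \right)} = \frac{9}{-1 + h}$ ($j{\left(h \right)} = \frac{9}{-2 + \left(h + 1\right)} = \frac{9}{-2 + \left(1 + h\right)} = \frac{9}{-1 + h}$)
$s{\left(m,O \right)} = \frac{25 m}{4}$ ($s{\left(m,O \right)} = \left(4 + \frac{9}{-1 + 5}\right) m = \left(4 + \frac{9}{4}\right) m = \frac{25 m}{4}$)
$I = 147$ ($I = 13 + 134 = 147$)
$\frac{d{\left(15 \right)} - 35}{s{\left(17,0 \right)} + I} = \frac{15 - 35}{\frac{25}{4} \cdot 17 + 147} = - \frac{20}{\frac{425}{4} + 147} = - \frac{20}{\frac{1013}{4}} = \left(-20\right) \frac{4}{1013} = - \frac{80}{1013}$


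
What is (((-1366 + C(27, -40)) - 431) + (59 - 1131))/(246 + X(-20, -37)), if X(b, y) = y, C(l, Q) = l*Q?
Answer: -359/19 ≈ -18.895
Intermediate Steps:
C(l, Q) = Q*l
(((-1366 + C(27, -40)) - 431) + (59 - 1131))/(246 + X(-20, -37)) = (((-1366 - 40*27) - 431) + (59 - 1131))/(246 - 37) = (((-1366 - 1080) - 431) - 1072)/209 = ((-2446 - 431) - 1072)*(1/209) = (-2877 - 1072)*(1/209) = -3949*1/209 = -359/19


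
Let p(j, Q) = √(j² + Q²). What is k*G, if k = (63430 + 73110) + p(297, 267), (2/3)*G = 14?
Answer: 2867340 + 63*√17722 ≈ 2.8757e+6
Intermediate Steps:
G = 21 (G = (3/2)*14 = 21)
p(j, Q) = √(Q² + j²)
k = 136540 + 3*√17722 (k = (63430 + 73110) + √(267² + 297²) = 136540 + √(71289 + 88209) = 136540 + √159498 = 136540 + 3*√17722 ≈ 1.3694e+5)
k*G = (136540 + 3*√17722)*21 = 2867340 + 63*√17722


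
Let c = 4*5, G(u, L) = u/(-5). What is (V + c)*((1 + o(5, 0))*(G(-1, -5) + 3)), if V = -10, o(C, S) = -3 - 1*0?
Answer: -64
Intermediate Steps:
o(C, S) = -3 (o(C, S) = -3 + 0 = -3)
G(u, L) = -u/5 (G(u, L) = u*(-1/5) = -u/5)
c = 20
(V + c)*((1 + o(5, 0))*(G(-1, -5) + 3)) = (-10 + 20)*((1 - 3)*(-1/5*(-1) + 3)) = 10*(-2*(1/5 + 3)) = 10*(-2*16/5) = 10*(-32/5) = -64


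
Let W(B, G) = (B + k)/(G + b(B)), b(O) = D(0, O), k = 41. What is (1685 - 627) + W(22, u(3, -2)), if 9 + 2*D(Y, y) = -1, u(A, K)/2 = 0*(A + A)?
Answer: 5227/5 ≈ 1045.4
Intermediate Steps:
u(A, K) = 0 (u(A, K) = 2*(0*(A + A)) = 2*(0*(2*A)) = 2*0 = 0)
D(Y, y) = -5 (D(Y, y) = -9/2 + (1/2)*(-1) = -9/2 - 1/2 = -5)
b(O) = -5
W(B, G) = (41 + B)/(-5 + G) (W(B, G) = (B + 41)/(G - 5) = (41 + B)/(-5 + G))
(1685 - 627) + W(22, u(3, -2)) = (1685 - 627) + (41 + 22)/(-5 + 0) = 1058 + 63/(-5) = 1058 - 1/5*63 = 1058 - 63/5 = 5227/5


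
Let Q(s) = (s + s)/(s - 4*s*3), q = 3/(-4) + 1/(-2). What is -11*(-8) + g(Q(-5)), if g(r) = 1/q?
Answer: 436/5 ≈ 87.200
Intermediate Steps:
q = -5/4 (q = 3*(-¼) + 1*(-½) = -¾ - ½ = -5/4 ≈ -1.2500)
Q(s) = -2/11 (Q(s) = (2*s)/(s - 12*s) = (2*s)/((-11*s)) = (2*s)*(-1/(11*s)) = -2/11)
g(r) = -⅘ (g(r) = 1/(-5/4) = -⅘)
-11*(-8) + g(Q(-5)) = -11*(-8) - ⅘ = 88 - ⅘ = 436/5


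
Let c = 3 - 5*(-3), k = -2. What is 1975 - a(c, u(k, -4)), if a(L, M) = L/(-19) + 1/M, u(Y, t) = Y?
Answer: 75105/38 ≈ 1976.4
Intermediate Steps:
c = 18 (c = 3 + 15 = 18)
a(L, M) = 1/M - L/19 (a(L, M) = L*(-1/19) + 1/M = -L/19 + 1/M = 1/M - L/19)
1975 - a(c, u(k, -4)) = 1975 - (1/(-2) - 1/19*18) = 1975 - (-½ - 18/19) = 1975 - 1*(-55/38) = 1975 + 55/38 = 75105/38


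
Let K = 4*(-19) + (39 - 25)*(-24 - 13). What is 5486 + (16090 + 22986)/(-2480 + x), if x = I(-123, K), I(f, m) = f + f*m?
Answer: 386577150/70459 ≈ 5486.6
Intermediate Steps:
K = -594 (K = -76 + 14*(-37) = -76 - 518 = -594)
x = 72939 (x = -123*(1 - 594) = -123*(-593) = 72939)
5486 + (16090 + 22986)/(-2480 + x) = 5486 + (16090 + 22986)/(-2480 + 72939) = 5486 + 39076/70459 = 386577150/70459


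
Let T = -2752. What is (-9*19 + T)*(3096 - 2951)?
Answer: -423835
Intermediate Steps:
(-9*19 + T)*(3096 - 2951) = (-9*19 - 2752)*(3096 - 2951) = (-171 - 2752)*145 = -2923*145 = -423835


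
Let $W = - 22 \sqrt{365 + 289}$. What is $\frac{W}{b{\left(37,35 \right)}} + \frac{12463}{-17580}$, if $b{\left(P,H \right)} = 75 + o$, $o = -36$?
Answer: $- \frac{12463}{17580} - \frac{22 \sqrt{654}}{39} \approx -15.135$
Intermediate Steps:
$b{\left(P,H \right)} = 39$ ($b{\left(P,H \right)} = 75 - 36 = 39$)
$W = - 22 \sqrt{654} \approx -562.62$
$\frac{W}{b{\left(37,35 \right)}} + \frac{12463}{-17580} = \frac{\left(-22\right) \sqrt{654}}{39} + \frac{12463}{-17580} = - 22 \sqrt{654} \cdot \frac{1}{39} + 12463 \left(- \frac{1}{17580}\right) = - \frac{22 \sqrt{654}}{39} - \frac{12463}{17580} = - \frac{12463}{17580} - \frac{22 \sqrt{654}}{39}$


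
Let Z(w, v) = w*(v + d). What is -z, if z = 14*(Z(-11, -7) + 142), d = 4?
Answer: -2450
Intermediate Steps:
Z(w, v) = w*(4 + v) (Z(w, v) = w*(v + 4) = w*(4 + v))
z = 2450 (z = 14*(-11*(4 - 7) + 142) = 14*(-11*(-3) + 142) = 14*(33 + 142) = 14*175 = 2450)
-z = -1*2450 = -2450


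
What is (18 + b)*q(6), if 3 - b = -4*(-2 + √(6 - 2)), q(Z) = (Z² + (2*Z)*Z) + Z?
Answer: 2394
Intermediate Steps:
q(Z) = Z + 3*Z² (q(Z) = (Z² + 2*Z²) + Z = 3*Z² + Z = Z + 3*Z²)
b = 3 (b = 3 - (-4)*(-2 + √(6 - 2)) = 3 - (-4)*(-2 + √4) = 3 - (-4)*(-2 + 2) = 3 - (-4)*0 = 3 - 1*0 = 3 + 0 = 3)
(18 + b)*q(6) = (18 + 3)*(6*(1 + 3*6)) = 21*(6*(1 + 18)) = 21*(6*19) = 21*114 = 2394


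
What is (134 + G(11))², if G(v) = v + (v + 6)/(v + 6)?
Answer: 21316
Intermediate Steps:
G(v) = 1 + v (G(v) = v + (6 + v)/(6 + v) = v + 1 = 1 + v)
(134 + G(11))² = (134 + (1 + 11))² = (134 + 12)² = 146² = 21316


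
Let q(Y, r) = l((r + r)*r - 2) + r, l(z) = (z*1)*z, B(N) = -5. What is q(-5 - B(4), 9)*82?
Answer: 2099938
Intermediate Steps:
l(z) = z**2 (l(z) = z*z = z**2)
q(Y, r) = r + (-2 + 2*r**2)**2 (q(Y, r) = ((r + r)*r - 2)**2 + r = ((2*r)*r - 2)**2 + r = (2*r**2 - 2)**2 + r = (-2 + 2*r**2)**2 + r = r + (-2 + 2*r**2)**2)
q(-5 - B(4), 9)*82 = (9 + 4*(-1 + 9**2)**2)*82 = (9 + 4*(-1 + 81)**2)*82 = (9 + 4*80**2)*82 = (9 + 4*6400)*82 = (9 + 25600)*82 = 25609*82 = 2099938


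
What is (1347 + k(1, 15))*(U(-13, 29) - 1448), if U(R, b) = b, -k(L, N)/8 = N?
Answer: -1741113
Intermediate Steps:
k(L, N) = -8*N
(1347 + k(1, 15))*(U(-13, 29) - 1448) = (1347 - 8*15)*(29 - 1448) = (1347 - 120)*(-1419) = 1227*(-1419) = -1741113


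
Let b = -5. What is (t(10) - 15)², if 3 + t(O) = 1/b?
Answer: 8281/25 ≈ 331.24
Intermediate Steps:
t(O) = -16/5 (t(O) = -3 + 1/(-5) = -3 - ⅕ = -16/5)
(t(10) - 15)² = (-16/5 - 15)² = (-91/5)² = 8281/25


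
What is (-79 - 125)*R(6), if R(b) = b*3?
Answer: -3672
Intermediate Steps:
R(b) = 3*b
(-79 - 125)*R(6) = (-79 - 125)*(3*6) = -204*18 = -3672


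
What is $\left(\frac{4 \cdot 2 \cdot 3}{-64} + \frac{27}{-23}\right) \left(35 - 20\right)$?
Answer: $- \frac{4275}{184} \approx -23.234$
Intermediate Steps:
$\left(\frac{4 \cdot 2 \cdot 3}{-64} + \frac{27}{-23}\right) \left(35 - 20\right) = \left(8 \cdot 3 \left(- \frac{1}{64}\right) + 27 \left(- \frac{1}{23}\right)\right) 15 = \left(24 \left(- \frac{1}{64}\right) - \frac{27}{23}\right) 15 = \left(- \frac{3}{8} - \frac{27}{23}\right) 15 = \left(- \frac{285}{184}\right) 15 = - \frac{4275}{184}$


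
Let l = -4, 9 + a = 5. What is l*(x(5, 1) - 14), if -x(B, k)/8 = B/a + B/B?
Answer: 48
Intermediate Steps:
a = -4 (a = -9 + 5 = -4)
x(B, k) = -8 + 2*B (x(B, k) = -8*(B/(-4) + B/B) = -8*(B*(-¼) + 1) = -8*(-B/4 + 1) = -8*(1 - B/4) = -8 + 2*B)
l*(x(5, 1) - 14) = -4*((-8 + 2*5) - 14) = -4*((-8 + 10) - 14) = -4*(2 - 14) = -4*(-12) = 48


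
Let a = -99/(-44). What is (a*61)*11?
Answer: 6039/4 ≈ 1509.8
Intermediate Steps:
a = 9/4 (a = -99*(-1/44) = 9/4 ≈ 2.2500)
(a*61)*11 = ((9/4)*61)*11 = (549/4)*11 = 6039/4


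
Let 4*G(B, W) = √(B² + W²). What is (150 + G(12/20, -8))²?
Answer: (3000 + √1609)²/400 ≈ 23106.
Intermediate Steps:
G(B, W) = √(B² + W²)/4
(150 + G(12/20, -8))² = (150 + √((12/20)² + (-8)²)/4)² = (150 + √((12*(1/20))² + 64)/4)² = (150 + √((⅗)² + 64)/4)² = (150 + √(9/25 + 64)/4)² = (150 + √(1609/25)/4)² = (150 + (√1609/5)/4)² = (150 + √1609/20)²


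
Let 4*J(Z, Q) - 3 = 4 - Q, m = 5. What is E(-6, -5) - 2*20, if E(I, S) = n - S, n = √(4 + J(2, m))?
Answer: -35 + 3*√2/2 ≈ -32.879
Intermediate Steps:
J(Z, Q) = 7/4 - Q/4 (J(Z, Q) = ¾ + (4 - Q)/4 = ¾ + (1 - Q/4) = 7/4 - Q/4)
n = 3*√2/2 (n = √(4 + (7/4 - ¼*5)) = √(4 + (7/4 - 5/4)) = √(4 + ½) = √(9/2) = 3*√2/2 ≈ 2.1213)
E(I, S) = -S + 3*√2/2 (E(I, S) = 3*√2/2 - S = -S + 3*√2/2)
E(-6, -5) - 2*20 = (-1*(-5) + 3*√2/2) - 2*20 = (5 + 3*√2/2) - 40 = -35 + 3*√2/2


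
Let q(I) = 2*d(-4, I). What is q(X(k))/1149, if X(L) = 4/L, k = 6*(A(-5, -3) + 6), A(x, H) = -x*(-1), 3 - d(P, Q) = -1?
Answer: 8/1149 ≈ 0.0069626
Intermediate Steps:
d(P, Q) = 4 (d(P, Q) = 3 - 1*(-1) = 3 + 1 = 4)
A(x, H) = x
k = 6 (k = 6*(-5 + 6) = 6*1 = 6)
q(I) = 8 (q(I) = 2*4 = 8)
q(X(k))/1149 = 8/1149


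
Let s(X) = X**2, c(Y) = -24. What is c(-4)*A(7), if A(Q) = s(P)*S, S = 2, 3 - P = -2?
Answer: -1200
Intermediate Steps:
P = 5 (P = 3 - 1*(-2) = 3 + 2 = 5)
A(Q) = 50 (A(Q) = 5**2*2 = 25*2 = 50)
c(-4)*A(7) = -24*50 = -1200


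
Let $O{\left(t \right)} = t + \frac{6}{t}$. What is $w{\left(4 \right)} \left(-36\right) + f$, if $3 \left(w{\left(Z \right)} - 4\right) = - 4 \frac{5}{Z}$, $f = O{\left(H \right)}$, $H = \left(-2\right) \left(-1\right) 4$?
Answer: $- \frac{301}{4} \approx -75.25$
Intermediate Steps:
$H = 8$ ($H = 2 \cdot 4 = 8$)
$f = \frac{35}{4}$ ($f = 8 + \frac{6}{8} = 8 + 6 \cdot \frac{1}{8} = 8 + \frac{3}{4} = \frac{35}{4} \approx 8.75$)
$w{\left(Z \right)} = 4 - \frac{20}{3 Z}$ ($w{\left(Z \right)} = 4 + \frac{\left(-4\right) \frac{5}{Z}}{3} = 4 + \frac{\left(-20\right) \frac{1}{Z}}{3} = 4 - \frac{20}{3 Z}$)
$w{\left(4 \right)} \left(-36\right) + f = \left(4 - \frac{20}{3 \cdot 4}\right) \left(-36\right) + \frac{35}{4} = \left(4 - \frac{5}{3}\right) \left(-36\right) + \frac{35}{4} = \frac{7}{3} \left(-36\right) + \frac{35}{4} = -84 + \frac{35}{4} = - \frac{301}{4}$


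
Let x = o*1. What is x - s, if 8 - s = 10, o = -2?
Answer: 0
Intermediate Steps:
s = -2 (s = 8 - 1*10 = 8 - 10 = -2)
x = -2 (x = -2*1 = -2)
x - s = -2 - 1*(-2) = -2 + 2 = 0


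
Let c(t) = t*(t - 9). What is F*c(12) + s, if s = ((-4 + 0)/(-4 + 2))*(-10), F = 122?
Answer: 4372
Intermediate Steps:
s = -20 (s = -4/(-2)*(-10) = -4*(-½)*(-10) = 2*(-10) = -20)
c(t) = t*(-9 + t)
F*c(12) + s = 122*(12*(-9 + 12)) - 20 = 122*(12*3) - 20 = 122*36 - 20 = 4392 - 20 = 4372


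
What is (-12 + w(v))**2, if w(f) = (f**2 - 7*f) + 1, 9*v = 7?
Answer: 1646089/6561 ≈ 250.89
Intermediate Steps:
v = 7/9 (v = (1/9)*7 = 7/9 ≈ 0.77778)
w(f) = 1 + f**2 - 7*f
(-12 + w(v))**2 = (-12 + (1 + (7/9)**2 - 7*7/9))**2 = (-12 + (1 + 49/81 - 49/9))**2 = (-12 - 311/81)**2 = (-1283/81)**2 = 1646089/6561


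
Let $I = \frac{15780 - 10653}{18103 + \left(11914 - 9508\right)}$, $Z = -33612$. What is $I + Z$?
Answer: $- \frac{689343381}{20509} \approx -33612.0$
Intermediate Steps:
$I = \frac{5127}{20509}$ ($I = \frac{5127}{18103 + 2406} = \frac{5127}{20509} \approx 0.24999$)
$I + Z = \frac{5127}{20509} - 33612 = - \frac{689343381}{20509}$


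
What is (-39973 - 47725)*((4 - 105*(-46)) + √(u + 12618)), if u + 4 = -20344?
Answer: -423932132 - 87698*I*√7730 ≈ -4.2393e+8 - 7.7104e+6*I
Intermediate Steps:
u = -20348 (u = -4 - 20344 = -20348)
(-39973 - 47725)*((4 - 105*(-46)) + √(u + 12618)) = (-39973 - 47725)*((4 - 105*(-46)) + √(-20348 + 12618)) = -87698*((4 + 4830) + √(-7730)) = -87698*(4834 + I*√7730) = -423932132 - 87698*I*√7730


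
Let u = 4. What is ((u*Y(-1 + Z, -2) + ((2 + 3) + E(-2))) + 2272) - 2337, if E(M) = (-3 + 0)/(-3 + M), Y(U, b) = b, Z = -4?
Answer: -337/5 ≈ -67.400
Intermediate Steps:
E(M) = -3/(-3 + M)
((u*Y(-1 + Z, -2) + ((2 + 3) + E(-2))) + 2272) - 2337 = ((4*(-2) + ((2 + 3) - 3/(-3 - 2))) + 2272) - 2337 = ((-8 + (5 - 3/(-5))) + 2272) - 2337 = ((-8 + (5 - 3*(-1/5))) + 2272) - 2337 = ((-8 + (5 + 3/5)) + 2272) - 2337 = ((-8 + 28/5) + 2272) - 2337 = (-12/5 + 2272) - 2337 = 11348/5 - 2337 = -337/5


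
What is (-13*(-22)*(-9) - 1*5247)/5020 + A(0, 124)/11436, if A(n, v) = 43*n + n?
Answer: -7821/5020 ≈ -1.5580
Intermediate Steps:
A(n, v) = 44*n
(-13*(-22)*(-9) - 1*5247)/5020 + A(0, 124)/11436 = (-13*(-22)*(-9) - 1*5247)/5020 + (44*0)/11436 = (286*(-9) - 5247)*(1/5020) + 0*(1/11436) = (-2574 - 5247)*(1/5020) + 0 = -7821*1/5020 + 0 = -7821/5020 + 0 = -7821/5020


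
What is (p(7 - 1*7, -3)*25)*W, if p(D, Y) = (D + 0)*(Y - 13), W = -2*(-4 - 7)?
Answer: 0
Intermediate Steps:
W = 22 (W = -2*(-11) = 22)
p(D, Y) = D*(-13 + Y)
(p(7 - 1*7, -3)*25)*W = (((7 - 1*7)*(-13 - 3))*25)*22 = (((7 - 7)*(-16))*25)*22 = ((0*(-16))*25)*22 = (0*25)*22 = 0*22 = 0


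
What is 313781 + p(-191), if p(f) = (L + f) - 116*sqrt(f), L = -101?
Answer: 313489 - 116*I*sqrt(191) ≈ 3.1349e+5 - 1603.2*I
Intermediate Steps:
p(f) = -101 + f - 116*sqrt(f) (p(f) = (-101 + f) - 116*sqrt(f) = -101 + f - 116*sqrt(f))
313781 + p(-191) = 313781 + (-101 - 191 - 116*I*sqrt(191)) = 313781 + (-292 - 116*I*sqrt(191)) = 313489 - 116*I*sqrt(191)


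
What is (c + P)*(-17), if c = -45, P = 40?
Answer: 85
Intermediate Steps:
(c + P)*(-17) = (-45 + 40)*(-17) = -5*(-17) = 85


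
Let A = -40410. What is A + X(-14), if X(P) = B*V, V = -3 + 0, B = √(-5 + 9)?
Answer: -40416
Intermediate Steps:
B = 2 (B = √4 = 2)
V = -3
X(P) = -6 (X(P) = 2*(-3) = -6)
A + X(-14) = -40410 - 6 = -40416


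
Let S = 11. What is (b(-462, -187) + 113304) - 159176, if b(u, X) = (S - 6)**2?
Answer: -45847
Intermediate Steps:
b(u, X) = 25 (b(u, X) = (11 - 6)**2 = 5**2 = 25)
(b(-462, -187) + 113304) - 159176 = (25 + 113304) - 159176 = 113329 - 159176 = -45847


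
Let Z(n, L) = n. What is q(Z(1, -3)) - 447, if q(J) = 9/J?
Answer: -438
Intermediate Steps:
q(Z(1, -3)) - 447 = 9/1 - 447 = 9*1 - 447 = 9 - 447 = -438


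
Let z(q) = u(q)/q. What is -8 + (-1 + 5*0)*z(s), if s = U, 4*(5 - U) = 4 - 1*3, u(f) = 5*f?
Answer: -13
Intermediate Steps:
U = 19/4 (U = 5 - (4 - 1*3)/4 = 5 - (4 - 3)/4 = 5 - ¼*1 = 5 - ¼ = 19/4 ≈ 4.7500)
s = 19/4 ≈ 4.7500
z(q) = 5 (z(q) = (5*q)/q = 5)
-8 + (-1 + 5*0)*z(s) = -8 + (-1 + 5*0)*5 = -8 + (-1 + 0)*5 = -8 - 1*5 = -8 - 5 = -13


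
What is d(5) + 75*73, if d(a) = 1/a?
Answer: 27376/5 ≈ 5475.2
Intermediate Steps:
d(5) + 75*73 = 1/5 + 75*73 = 1/5 + 5475 = 27376/5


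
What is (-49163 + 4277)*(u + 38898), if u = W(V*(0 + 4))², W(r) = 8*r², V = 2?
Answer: -13512571212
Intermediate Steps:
u = 262144 (u = (8*(2*(0 + 4))²)² = (8*(2*4)²)² = (8*8²)² = (8*64)² = 512² = 262144)
(-49163 + 4277)*(u + 38898) = (-49163 + 4277)*(262144 + 38898) = -44886*301042 = -13512571212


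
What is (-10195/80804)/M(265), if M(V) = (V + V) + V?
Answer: -2039/12847836 ≈ -0.00015870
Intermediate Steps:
M(V) = 3*V (M(V) = 2*V + V = 3*V)
(-10195/80804)/M(265) = (-10195/80804)/((3*265)) = -10195*1/80804/795 = -10195/80804*1/795 = -2039/12847836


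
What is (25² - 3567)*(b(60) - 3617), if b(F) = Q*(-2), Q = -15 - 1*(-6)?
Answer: 10588258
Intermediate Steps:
Q = -9 (Q = -15 + 6 = -9)
b(F) = 18 (b(F) = -9*(-2) = 18)
(25² - 3567)*(b(60) - 3617) = (25² - 3567)*(18 - 3617) = (625 - 3567)*(-3599) = -2942*(-3599) = 10588258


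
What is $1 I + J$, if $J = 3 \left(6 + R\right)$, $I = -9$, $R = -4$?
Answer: $-3$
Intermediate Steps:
$J = 6$ ($J = 3 \left(6 - 4\right) = 3 \cdot 2 = 6$)
$1 I + J = 1 \left(-9\right) + 6 = -9 + 6 = -3$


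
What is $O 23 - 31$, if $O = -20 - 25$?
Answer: $-1066$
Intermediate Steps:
$O = -45$
$O 23 - 31 = \left(-45\right) 23 - 31 = -1035 - 31 = -1066$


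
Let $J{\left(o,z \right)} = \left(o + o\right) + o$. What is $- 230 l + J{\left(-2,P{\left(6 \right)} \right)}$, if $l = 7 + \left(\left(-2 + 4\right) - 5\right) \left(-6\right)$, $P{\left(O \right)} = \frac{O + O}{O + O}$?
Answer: $-5756$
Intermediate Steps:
$P{\left(O \right)} = 1$ ($P{\left(O \right)} = \frac{2 O}{2 O} = 2 O \frac{1}{2 O} = 1$)
$J{\left(o,z \right)} = 3 o$ ($J{\left(o,z \right)} = 2 o + o = 3 o$)
$l = 25$ ($l = 7 + \left(2 - 5\right) \left(-6\right) = 7 - -18 = 7 + 18 = 25$)
$- 230 l + J{\left(-2,P{\left(6 \right)} \right)} = \left(-230\right) 25 + 3 \left(-2\right) = -5750 - 6 = -5756$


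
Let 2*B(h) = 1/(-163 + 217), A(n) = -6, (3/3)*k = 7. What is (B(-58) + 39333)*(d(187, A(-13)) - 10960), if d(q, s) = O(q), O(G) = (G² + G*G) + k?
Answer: 250566215525/108 ≈ 2.3201e+9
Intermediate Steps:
k = 7
B(h) = 1/108 (B(h) = 1/(2*(-163 + 217)) = (½)/54 = (½)*(1/54) = 1/108)
O(G) = 7 + 2*G² (O(G) = (G² + G*G) + 7 = (G² + G²) + 7 = 2*G² + 7 = 7 + 2*G²)
d(q, s) = 7 + 2*q²
(B(-58) + 39333)*(d(187, A(-13)) - 10960) = (1/108 + 39333)*((7 + 2*187²) - 10960) = 4247965*((7 + 2*34969) - 10960)/108 = 4247965*((7 + 69938) - 10960)/108 = 4247965*(69945 - 10960)/108 = (4247965/108)*58985 = 250566215525/108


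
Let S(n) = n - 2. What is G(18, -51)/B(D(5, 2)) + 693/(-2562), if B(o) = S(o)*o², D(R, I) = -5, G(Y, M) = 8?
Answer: -6751/21350 ≈ -0.31621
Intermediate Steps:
S(n) = -2 + n
B(o) = o²*(-2 + o) (B(o) = (-2 + o)*o² = o²*(-2 + o))
G(18, -51)/B(D(5, 2)) + 693/(-2562) = 8/(((-5)²*(-2 - 5))) + 693/(-2562) = 8/((25*(-7))) + 693*(-1/2562) = 8/(-175) - 33/122 = 8*(-1/175) - 33/122 = -8/175 - 33/122 = -6751/21350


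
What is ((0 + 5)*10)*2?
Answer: 100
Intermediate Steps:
((0 + 5)*10)*2 = (5*10)*2 = 50*2 = 100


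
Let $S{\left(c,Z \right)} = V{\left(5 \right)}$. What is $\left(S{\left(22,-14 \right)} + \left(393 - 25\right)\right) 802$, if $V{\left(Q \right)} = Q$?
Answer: $299146$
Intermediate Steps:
$S{\left(c,Z \right)} = 5$
$\left(S{\left(22,-14 \right)} + \left(393 - 25\right)\right) 802 = \left(5 + \left(393 - 25\right)\right) 802 = \left(5 + 368\right) 802 = 373 \cdot 802 = 299146$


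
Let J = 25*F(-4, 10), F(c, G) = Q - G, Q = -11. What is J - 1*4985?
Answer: -5510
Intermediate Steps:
F(c, G) = -11 - G
J = -525 (J = 25*(-11 - 1*10) = 25*(-11 - 10) = 25*(-21) = -525)
J - 1*4985 = -525 - 1*4985 = -525 - 4985 = -5510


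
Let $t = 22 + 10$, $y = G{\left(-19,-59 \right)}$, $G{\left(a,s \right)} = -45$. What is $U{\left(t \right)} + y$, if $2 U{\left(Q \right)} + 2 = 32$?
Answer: $-30$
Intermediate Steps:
$y = -45$
$t = 32$
$U{\left(Q \right)} = 15$ ($U{\left(Q \right)} = -1 + \frac{1}{2} \cdot 32 = -1 + 16 = 15$)
$U{\left(t \right)} + y = 15 - 45 = -30$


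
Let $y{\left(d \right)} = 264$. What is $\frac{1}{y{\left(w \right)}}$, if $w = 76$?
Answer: $\frac{1}{264} \approx 0.0037879$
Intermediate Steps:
$\frac{1}{y{\left(w \right)}} = \frac{1}{264}$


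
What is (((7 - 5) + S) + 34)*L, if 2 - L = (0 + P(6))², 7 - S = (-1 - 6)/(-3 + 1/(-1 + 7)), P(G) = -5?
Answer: -15847/17 ≈ -932.18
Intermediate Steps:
S = 77/17 (S = 7 - (-1 - 6)/(-3 + 1/(-1 + 7)) = 7 - (-7)/(-3 + 1/6) = 7 - (-7)/(-3 + ⅙) = 7 - (-7)/(-17/6) = 7 - (-7)*(-6)/17 = 7 - 1*42/17 = 7 - 42/17 = 77/17 ≈ 4.5294)
L = -23 (L = 2 - (0 - 5)² = 2 - 1*(-5)² = 2 - 1*25 = 2 - 25 = -23)
(((7 - 5) + S) + 34)*L = (((7 - 5) + 77/17) + 34)*(-23) = ((2 + 77/17) + 34)*(-23) = (111/17 + 34)*(-23) = (689/17)*(-23) = -15847/17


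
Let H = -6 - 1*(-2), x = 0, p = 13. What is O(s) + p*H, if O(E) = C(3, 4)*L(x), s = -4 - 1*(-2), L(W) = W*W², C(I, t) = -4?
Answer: -52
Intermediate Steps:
H = -4 (H = -6 + 2 = -4)
L(W) = W³
s = -2 (s = -4 + 2 = -2)
O(E) = 0 (O(E) = -4*0³ = -4*0 = 0)
O(s) + p*H = 0 + 13*(-4) = 0 - 52 = -52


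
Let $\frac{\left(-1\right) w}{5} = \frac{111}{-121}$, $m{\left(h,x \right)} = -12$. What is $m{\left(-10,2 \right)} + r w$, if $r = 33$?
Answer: $\frac{1533}{11} \approx 139.36$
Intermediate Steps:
$w = \frac{555}{121}$ ($w = - 5 \frac{111}{-121} = - 5 \cdot 111 \left(- \frac{1}{121}\right) = \left(-5\right) \left(- \frac{111}{121}\right) = \frac{555}{121} \approx 4.5868$)
$m{\left(-10,2 \right)} + r w = -12 + 33 \cdot \frac{555}{121} = -12 + \frac{1665}{11} = \frac{1533}{11}$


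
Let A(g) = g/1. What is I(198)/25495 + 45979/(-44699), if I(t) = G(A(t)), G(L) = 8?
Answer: -1171877013/1139601005 ≈ -1.0283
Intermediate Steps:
A(g) = g (A(g) = g*1 = g)
I(t) = 8
I(198)/25495 + 45979/(-44699) = 8/25495 + 45979/(-44699) = 8*(1/25495) + 45979*(-1/44699) = 8/25495 - 45979/44699 = -1171877013/1139601005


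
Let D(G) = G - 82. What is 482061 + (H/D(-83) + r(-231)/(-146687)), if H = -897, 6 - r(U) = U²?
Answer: 3889211298823/8067785 ≈ 4.8207e+5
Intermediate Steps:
r(U) = 6 - U²
D(G) = -82 + G
482061 + (H/D(-83) + r(-231)/(-146687)) = 482061 + (-897/(-82 - 83) + (6 - 1*(-231)²)/(-146687)) = 482061 + (-897/(-165) + (6 - 1*53361)*(-1/146687)) = 482061 + (-897*(-1/165) + (6 - 53361)*(-1/146687)) = 482061 + (299/55 - 53355*(-1/146687)) = 482061 + (299/55 + 53355/146687) = 482061 + 46793938/8067785 = 3889211298823/8067785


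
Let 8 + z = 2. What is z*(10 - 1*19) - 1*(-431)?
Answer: 485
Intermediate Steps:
z = -6 (z = -8 + 2 = -6)
z*(10 - 1*19) - 1*(-431) = -6*(10 - 1*19) - 1*(-431) = -6*(10 - 19) + 431 = -6*(-9) + 431 = 54 + 431 = 485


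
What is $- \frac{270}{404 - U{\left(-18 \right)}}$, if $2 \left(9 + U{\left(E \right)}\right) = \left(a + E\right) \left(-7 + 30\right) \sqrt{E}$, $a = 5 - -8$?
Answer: $- \frac{223020}{460163} + \frac{93150 i \sqrt{2}}{460163} \approx -0.48465 + 0.28628 i$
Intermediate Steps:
$a = 13$ ($a = 5 + 8 = 13$)
$U{\left(E \right)} = -9 + \frac{\sqrt{E} \left(299 + 23 E\right)}{2}$ ($U{\left(E \right)} = -9 + \frac{\left(13 + E\right) \left(-7 + 30\right) \sqrt{E}}{2} = -9 + \frac{\left(13 + E\right) 23 \sqrt{E}}{2} = -9 + \frac{\left(299 + 23 E\right) \sqrt{E}}{2} = -9 + \frac{\sqrt{E} \left(299 + 23 E\right)}{2}$)
$- \frac{270}{404 - U{\left(-18 \right)}} = - \frac{270}{404 - \left(-9 + \frac{23 \left(-18\right)^{\frac{3}{2}}}{2} + \frac{299 \sqrt{-18}}{2}\right)} = - \frac{270}{404 - \left(-9 + \frac{23 \left(- 54 i \sqrt{2}\right)}{2} + \frac{299 \cdot 3 i \sqrt{2}}{2}\right)} = - \frac{270}{404 - \left(-9 - 621 i \sqrt{2} + \frac{897 i \sqrt{2}}{2}\right)} = - \frac{270}{404 - \left(-9 - \frac{345 i \sqrt{2}}{2}\right)} = - \frac{270}{404 + \left(9 + \frac{345 i \sqrt{2}}{2}\right)} = - \frac{270}{413 + \frac{345 i \sqrt{2}}{2}}$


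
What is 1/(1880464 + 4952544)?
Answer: 1/6833008 ≈ 1.4635e-7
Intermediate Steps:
1/(1880464 + 4952544) = 1/6833008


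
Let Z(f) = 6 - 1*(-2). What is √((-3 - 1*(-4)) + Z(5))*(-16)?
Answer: -48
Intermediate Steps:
Z(f) = 8 (Z(f) = 6 + 2 = 8)
√((-3 - 1*(-4)) + Z(5))*(-16) = √((-3 - 1*(-4)) + 8)*(-16) = √((-3 + 4) + 8)*(-16) = √(1 + 8)*(-16) = √9*(-16) = 3*(-16) = -48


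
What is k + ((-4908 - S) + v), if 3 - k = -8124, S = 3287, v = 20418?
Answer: 20350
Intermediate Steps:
k = 8127 (k = 3 - 1*(-8124) = 3 + 8124 = 8127)
k + ((-4908 - S) + v) = 8127 + ((-4908 - 1*3287) + 20418) = 8127 + ((-4908 - 3287) + 20418) = 8127 + (-8195 + 20418) = 8127 + 12223 = 20350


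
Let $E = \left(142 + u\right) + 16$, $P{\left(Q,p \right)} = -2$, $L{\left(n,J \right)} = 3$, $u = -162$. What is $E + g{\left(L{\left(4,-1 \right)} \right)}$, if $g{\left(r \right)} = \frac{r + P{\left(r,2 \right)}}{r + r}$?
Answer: $- \frac{23}{6} \approx -3.8333$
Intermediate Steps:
$E = -4$ ($E = \left(142 - 162\right) + 16 = -20 + 16 = -4$)
$g{\left(r \right)} = \frac{-2 + r}{2 r}$ ($g{\left(r \right)} = \frac{r - 2}{r + r} = \frac{-2 + r}{2 r}$)
$E + g{\left(L{\left(4,-1 \right)} \right)} = -4 + \frac{-2 + 3}{2 \cdot 3} = -4 + \frac{1}{2} \cdot \frac{1}{3} \cdot 1 = -4 + \frac{1}{6} = - \frac{23}{6}$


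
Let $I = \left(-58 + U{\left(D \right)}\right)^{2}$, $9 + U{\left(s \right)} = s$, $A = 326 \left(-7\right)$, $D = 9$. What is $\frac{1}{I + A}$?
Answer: $\frac{1}{1082} \approx 0.00092421$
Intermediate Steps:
$A = -2282$
$U{\left(s \right)} = -9 + s$
$I = 3364$ ($I = \left(-58 + \left(-9 + 9\right)\right)^{2} = \left(-58 + 0\right)^{2} = \left(-58\right)^{2} = 3364$)
$\frac{1}{I + A} = \frac{1}{3364 - 2282} = \frac{1}{1082}$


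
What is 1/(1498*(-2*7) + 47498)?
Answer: 1/26526 ≈ 3.7699e-5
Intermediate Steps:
1/(1498*(-2*7) + 47498) = 1/(1498*(-14) + 47498) = 1/(-20972 + 47498) = 1/26526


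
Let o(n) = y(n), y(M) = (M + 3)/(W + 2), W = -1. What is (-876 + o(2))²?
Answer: 758641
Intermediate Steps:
y(M) = 3 + M (y(M) = (M + 3)/(-1 + 2) = (3 + M)/1 = (3 + M)*1 = 3 + M)
o(n) = 3 + n
(-876 + o(2))² = (-876 + (3 + 2))² = (-876 + 5)² = (-871)² = 758641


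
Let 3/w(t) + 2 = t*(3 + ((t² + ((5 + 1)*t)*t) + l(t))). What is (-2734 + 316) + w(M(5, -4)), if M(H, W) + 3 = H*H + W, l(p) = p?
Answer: -99621597/41200 ≈ -2418.0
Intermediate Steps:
M(H, W) = -3 + W + H² (M(H, W) = -3 + (H*H + W) = -3 + (H² + W) = -3 + (W + H²) = -3 + W + H²)
w(t) = 3/(-2 + t*(3 + t + 7*t²)) (w(t) = 3/(-2 + t*(3 + ((t² + ((5 + 1)*t)*t) + t))) = 3/(-2 + t*(3 + ((t² + (6*t)*t) + t))) = 3/(-2 + t*(3 + ((t² + 6*t²) + t))) = 3/(-2 + t*(3 + (7*t² + t))) = 3/(-2 + t*(3 + (t + 7*t²))) = 3/(-2 + t*(3 + t + 7*t²)))
(-2734 + 316) + w(M(5, -4)) = (-2734 + 316) + 3/(-2 + (-3 - 4 + 5²)² + 3*(-3 - 4 + 5²) + 7*(-3 - 4 + 5²)³) = -2418 + 3/(-2 + (-3 - 4 + 25)² + 3*(-3 - 4 + 25) + 7*(-3 - 4 + 25)³) = -2418 + 3/(-2 + 18² + 3*18 + 7*18³) = -2418 + 3/(-2 + 324 + 54 + 7*5832) = -2418 + 3/(-2 + 324 + 54 + 40824) = -2418 + 3/41200 = -99621597/41200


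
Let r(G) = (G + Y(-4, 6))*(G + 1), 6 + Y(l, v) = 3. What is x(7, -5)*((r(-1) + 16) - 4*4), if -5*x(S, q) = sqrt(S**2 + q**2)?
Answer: 0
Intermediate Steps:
Y(l, v) = -3 (Y(l, v) = -6 + 3 = -3)
r(G) = (1 + G)*(-3 + G) (r(G) = (G - 3)*(G + 1) = (-3 + G)*(1 + G) = (1 + G)*(-3 + G))
x(S, q) = -sqrt(S**2 + q**2)/5
x(7, -5)*((r(-1) + 16) - 4*4) = (-sqrt(7**2 + (-5)**2)/5)*(((-3 + (-1)**2 - 2*(-1)) + 16) - 4*4) = (-sqrt(49 + 25)/5)*(((-3 + 1 + 2) + 16) - 16) = (-sqrt(74)/5)*((0 + 16) - 16) = (-sqrt(74)/5)*(16 - 16) = -sqrt(74)/5*0 = 0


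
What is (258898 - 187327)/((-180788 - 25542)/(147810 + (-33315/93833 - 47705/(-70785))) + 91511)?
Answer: 7026493960883474184/8983969491785443079 ≈ 0.78211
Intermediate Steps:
(258898 - 187327)/((-180788 - 25542)/(147810 + (-33315/93833 - 47705/(-70785))) + 91511) = 71571/(-206330/(147810 + (-33315*1/93833 - 47705*(-1/70785))) + 91511) = 71571/(-206330/(147810 + (-33315/93833 + 9541/14157)) + 91511) = 71571/(-206330/(147810 + 423620198/1328393781) + 91511) = 71571/(-206330/196350308389808/1328393781 + 91511) = 71571/(-206330*1328393781/196350308389808 + 91511) = 71571/(-137043744416865/98175154194904 + 91511) = 71571/(8983969491785443079/98175154194904) = 71571*(98175154194904/8983969491785443079) = 7026493960883474184/8983969491785443079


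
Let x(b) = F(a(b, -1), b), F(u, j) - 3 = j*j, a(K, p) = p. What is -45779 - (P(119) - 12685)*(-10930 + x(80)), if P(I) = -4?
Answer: -57488882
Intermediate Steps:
F(u, j) = 3 + j² (F(u, j) = 3 + j*j = 3 + j²)
x(b) = 3 + b²
-45779 - (P(119) - 12685)*(-10930 + x(80)) = -45779 - (-4 - 12685)*(-10930 + (3 + 80²)) = -45779 - (-12689)*(-10930 + (3 + 6400)) = -45779 - (-12689)*(-10930 + 6403) = -45779 - (-12689)*(-4527) = -45779 - 1*57443103 = -45779 - 57443103 = -57488882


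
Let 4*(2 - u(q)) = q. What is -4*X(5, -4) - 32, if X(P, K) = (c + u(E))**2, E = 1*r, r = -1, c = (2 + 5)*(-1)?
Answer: -489/4 ≈ -122.25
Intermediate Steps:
c = -7 (c = 7*(-1) = -7)
E = -1 (E = 1*(-1) = -1)
u(q) = 2 - q/4
X(P, K) = 361/16 (X(P, K) = (-7 + (2 - 1/4*(-1)))**2 = (-7 + (2 + 1/4))**2 = (-7 + 9/4)**2 = (-19/4)**2 = 361/16)
-4*X(5, -4) - 32 = -4*361/16 - 32 = -361/4 - 32 = -489/4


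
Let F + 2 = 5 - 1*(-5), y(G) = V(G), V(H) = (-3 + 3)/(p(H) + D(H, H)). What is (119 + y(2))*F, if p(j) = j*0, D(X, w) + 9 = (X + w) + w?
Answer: 952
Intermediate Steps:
D(X, w) = -9 + X + 2*w (D(X, w) = -9 + ((X + w) + w) = -9 + (X + 2*w) = -9 + X + 2*w)
p(j) = 0
V(H) = 0 (V(H) = (-3 + 3)/(0 + (-9 + H + 2*H)) = 0/(0 + (-9 + 3*H)) = 0/(-9 + 3*H) = 0)
y(G) = 0
F = 8 (F = -2 + (5 - 1*(-5)) = -2 + (5 + 5) = -2 + 10 = 8)
(119 + y(2))*F = (119 + 0)*8 = 119*8 = 952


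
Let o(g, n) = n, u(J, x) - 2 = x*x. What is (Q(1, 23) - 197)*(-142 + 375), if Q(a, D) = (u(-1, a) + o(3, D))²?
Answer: 111607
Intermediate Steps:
u(J, x) = 2 + x² (u(J, x) = 2 + x*x = 2 + x²)
Q(a, D) = (2 + D + a²)² (Q(a, D) = ((2 + a²) + D)² = (2 + D + a²)²)
(Q(1, 23) - 197)*(-142 + 375) = ((2 + 23 + 1²)² - 197)*(-142 + 375) = ((2 + 23 + 1)² - 197)*233 = (26² - 197)*233 = (676 - 197)*233 = 479*233 = 111607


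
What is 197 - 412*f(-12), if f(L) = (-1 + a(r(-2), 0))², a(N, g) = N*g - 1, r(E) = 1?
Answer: -1451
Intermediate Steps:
a(N, g) = -1 + N*g
f(L) = 4 (f(L) = (-1 + (-1 + 1*0))² = (-1 + (-1 + 0))² = (-1 - 1)² = (-2)² = 4)
197 - 412*f(-12) = 197 - 412*4 = 197 - 1648 = -1451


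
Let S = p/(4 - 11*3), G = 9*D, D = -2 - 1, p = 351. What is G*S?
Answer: 9477/29 ≈ 326.79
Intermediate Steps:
D = -3
G = -27 (G = 9*(-3) = -27)
S = -351/29 (S = 351/(4 - 11*3) = 351/(4 - 33) = 351/(-29) = 351*(-1/29) = -351/29 ≈ -12.103)
G*S = -27*(-351/29) = 9477/29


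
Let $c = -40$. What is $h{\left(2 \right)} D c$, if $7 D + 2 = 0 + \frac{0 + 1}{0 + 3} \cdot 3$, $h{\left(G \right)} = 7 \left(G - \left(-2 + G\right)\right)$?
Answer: $80$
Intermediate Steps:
$h{\left(G \right)} = 14$ ($h{\left(G \right)} = 7 \cdot 2 = 14$)
$D = - \frac{1}{7}$ ($D = - \frac{2}{7} + \frac{0 + \frac{0 + 1}{0 + 3} \cdot 3}{7} = - \frac{2}{7} + \frac{0 + 1 \cdot \frac{1}{3} \cdot 3}{7} = - \frac{2}{7} + \frac{0 + \frac{1}{3} \cdot 3}{7} = - \frac{2}{7} + \frac{0 + 1}{7} = - \frac{2}{7} + \frac{1}{7} \cdot 1 = - \frac{2}{7} + \frac{1}{7} = - \frac{1}{7} \approx -0.14286$)
$h{\left(2 \right)} D c = 14 \left(- \frac{1}{7}\right) \left(-40\right) = \left(-2\right) \left(-40\right) = 80$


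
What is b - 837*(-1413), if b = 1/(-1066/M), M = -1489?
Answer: 1260739435/1066 ≈ 1.1827e+6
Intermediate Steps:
b = 1489/1066 (b = 1/(-1066/(-1489)) = 1/(-1066*(-1/1489)) = 1/(1066/1489) = 1489/1066 ≈ 1.3968)
b - 837*(-1413) = 1489/1066 - 837*(-1413) = 1489/1066 + 1182681 = 1260739435/1066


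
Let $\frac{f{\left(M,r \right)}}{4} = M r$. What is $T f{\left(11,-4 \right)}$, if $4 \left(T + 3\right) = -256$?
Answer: $11792$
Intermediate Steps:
$T = -67$ ($T = -3 + \frac{1}{4} \left(-256\right) = -3 - 64 = -67$)
$f{\left(M,r \right)} = 4 M r$
$T f{\left(11,-4 \right)} = - 67 \cdot 4 \cdot 11 \left(-4\right) = \left(-67\right) \left(-176\right) = 11792$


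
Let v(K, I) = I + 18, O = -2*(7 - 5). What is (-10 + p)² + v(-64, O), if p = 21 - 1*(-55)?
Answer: 4370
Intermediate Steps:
O = -4 (O = -2*2 = -4)
p = 76 (p = 21 + 55 = 76)
v(K, I) = 18 + I
(-10 + p)² + v(-64, O) = (-10 + 76)² + (18 - 4) = 66² + 14 = 4356 + 14 = 4370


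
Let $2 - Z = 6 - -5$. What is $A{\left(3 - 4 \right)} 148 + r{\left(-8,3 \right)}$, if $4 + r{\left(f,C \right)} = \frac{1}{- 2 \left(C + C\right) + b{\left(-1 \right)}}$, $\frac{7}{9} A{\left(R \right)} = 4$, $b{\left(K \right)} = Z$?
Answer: $\frac{15899}{21} \approx 757.1$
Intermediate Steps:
$Z = -9$ ($Z = 2 - \left(6 - -5\right) = 2 - \left(6 + 5\right) = 2 - 11 = -9$)
$b{\left(K \right)} = -9$
$A{\left(R \right)} = \frac{36}{7}$ ($A{\left(R \right)} = \frac{9}{7} \cdot 4 = \frac{36}{7}$)
$r{\left(f,C \right)} = -4 + \frac{1}{-9 - 4 C}$ ($r{\left(f,C \right)} = -4 + \frac{1}{- 2 \left(C + C\right) - 9} = -4 + \frac{1}{- 2 \cdot 2 C - 9} = -4 + \frac{1}{- 4 C - 9} = -4 + \frac{1}{-9 - 4 C}$)
$A{\left(3 - 4 \right)} 148 + r{\left(-8,3 \right)} = \frac{36}{7} \cdot 148 + \frac{-37 - 48}{9 + 4 \cdot 3} = \frac{5328}{7} + \frac{-37 - 48}{9 + 12} = \frac{5328}{7} + \frac{1}{21} \left(-85\right) = \frac{5328}{7} - \frac{85}{21} = \frac{15899}{21}$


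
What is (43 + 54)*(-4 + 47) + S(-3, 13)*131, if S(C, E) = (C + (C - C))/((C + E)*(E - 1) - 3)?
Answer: 162538/39 ≈ 4167.6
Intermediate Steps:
S(C, E) = C/(-3 + (-1 + E)*(C + E)) (S(C, E) = (C + 0)/((C + E)*(-1 + E) - 3) = C/((-1 + E)*(C + E) - 3) = C/(-3 + (-1 + E)*(C + E)))
(43 + 54)*(-4 + 47) + S(-3, 13)*131 = (43 + 54)*(-4 + 47) - 3/(-3 + 13² - 1*(-3) - 1*13 - 3*13)*131 = 97*43 - 3/(-3 + 169 + 3 - 13 - 39)*131 = 4171 - 3/117*131 = 4171 - 3*1/117*131 = 4171 - 1/39*131 = 4171 - 131/39 = 162538/39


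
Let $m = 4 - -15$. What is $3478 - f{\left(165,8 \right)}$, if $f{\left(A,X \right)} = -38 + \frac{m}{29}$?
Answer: $\frac{101945}{29} \approx 3515.3$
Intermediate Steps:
$m = 19$ ($m = 4 + 15 = 19$)
$f{\left(A,X \right)} = - \frac{1083}{29}$ ($f{\left(A,X \right)} = -38 + \frac{19}{29} = - \frac{1083}{29}$)
$3478 - f{\left(165,8 \right)} = 3478 - - \frac{1083}{29} = 3478 + \frac{1083}{29} = \frac{101945}{29}$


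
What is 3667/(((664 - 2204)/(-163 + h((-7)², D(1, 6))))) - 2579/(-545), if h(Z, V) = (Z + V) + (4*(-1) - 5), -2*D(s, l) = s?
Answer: 20063061/67144 ≈ 298.81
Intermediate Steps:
D(s, l) = -s/2
h(Z, V) = -9 + V + Z (h(Z, V) = (V + Z) + (-4 - 5) = (V + Z) - 9 = -9 + V + Z)
3667/(((664 - 2204)/(-163 + h((-7)², D(1, 6))))) - 2579/(-545) = 3667/(((664 - 2204)/(-163 + (-9 - ½*1 + (-7)²)))) - 2579/(-545) = 3667/((-1540/(-163 + (-9 - ½ + 49)))) - 2579*(-1/545) = 3667/((-1540/(-163 + 79/2))) + 2579/545 = 3667/((-1540/(-247/2))) + 2579/545 = 3667/((-1540*(-2/247))) + 2579/545 = 3667/(3080/247) + 2579/545 = 3667*(247/3080) + 2579/545 = 905749/3080 + 2579/545 = 20063061/67144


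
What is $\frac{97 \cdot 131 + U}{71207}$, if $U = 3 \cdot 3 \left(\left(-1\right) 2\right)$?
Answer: $\frac{12689}{71207} \approx 0.1782$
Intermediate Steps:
$U = -18$ ($U = 9 \left(-2\right) = -18$)
$\frac{97 \cdot 131 + U}{71207} = \frac{97 \cdot 131 - 18}{71207} = \left(12707 - 18\right) \frac{1}{71207} = 12689 \cdot \frac{1}{71207} = \frac{12689}{71207}$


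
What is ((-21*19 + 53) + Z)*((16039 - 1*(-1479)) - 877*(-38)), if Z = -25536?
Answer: -1315944408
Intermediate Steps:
((-21*19 + 53) + Z)*((16039 - 1*(-1479)) - 877*(-38)) = ((-21*19 + 53) - 25536)*((16039 - 1*(-1479)) - 877*(-38)) = ((-399 + 53) - 25536)*((16039 + 1479) + 33326) = (-346 - 25536)*(17518 + 33326) = -25882*50844 = -1315944408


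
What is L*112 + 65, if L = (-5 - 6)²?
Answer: 13617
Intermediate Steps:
L = 121 (L = (-11)² = 121)
L*112 + 65 = 121*112 + 65 = 13552 + 65 = 13617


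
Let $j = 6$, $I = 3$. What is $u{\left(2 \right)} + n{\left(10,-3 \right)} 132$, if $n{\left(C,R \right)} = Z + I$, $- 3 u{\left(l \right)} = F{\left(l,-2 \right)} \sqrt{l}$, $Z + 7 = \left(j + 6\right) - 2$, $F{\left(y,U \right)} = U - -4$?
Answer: $792 - \frac{2 \sqrt{2}}{3} \approx 791.06$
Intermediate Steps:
$F{\left(y,U \right)} = 4 + U$ ($F{\left(y,U \right)} = U + 4 = 4 + U$)
$Z = 3$ ($Z = -7 + \left(\left(6 + 6\right) - 2\right) = -7 + \left(12 - 2\right) = -7 + 10 = 3$)
$u{\left(l \right)} = - \frac{2 \sqrt{l}}{3}$ ($u{\left(l \right)} = - \frac{\left(4 - 2\right) \sqrt{l}}{3} = - \frac{2 \sqrt{l}}{3}$)
$n{\left(C,R \right)} = 6$ ($n{\left(C,R \right)} = 3 + 3 = 6$)
$u{\left(2 \right)} + n{\left(10,-3 \right)} 132 = - \frac{2 \sqrt{2}}{3} + 6 \cdot 132 = - \frac{2 \sqrt{2}}{3} + 792 = 792 - \frac{2 \sqrt{2}}{3}$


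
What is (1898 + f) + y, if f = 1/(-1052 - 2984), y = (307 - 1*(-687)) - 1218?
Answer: 6756263/4036 ≈ 1674.0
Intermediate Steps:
y = -224 (y = (307 + 687) - 1218 = 994 - 1218 = -224)
f = -1/4036 (f = 1/(-4036) = -1/4036 ≈ -0.00024777)
(1898 + f) + y = (1898 - 1/4036) - 224 = 7660327/4036 - 224 = 6756263/4036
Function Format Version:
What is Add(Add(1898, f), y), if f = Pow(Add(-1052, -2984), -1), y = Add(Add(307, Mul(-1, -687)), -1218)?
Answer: Rational(6756263, 4036) ≈ 1674.0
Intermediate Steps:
y = -224 (y = Add(Add(307, 687), -1218) = Add(994, -1218) = -224)
f = Rational(-1, 4036) (f = Pow(-4036, -1) = Rational(-1, 4036) ≈ -0.00024777)
Add(Add(1898, f), y) = Add(Add(1898, Rational(-1, 4036)), -224) = Add(Rational(7660327, 4036), -224) = Rational(6756263, 4036)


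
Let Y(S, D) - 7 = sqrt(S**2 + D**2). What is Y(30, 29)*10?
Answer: 70 + 10*sqrt(1741) ≈ 487.25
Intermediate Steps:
Y(S, D) = 7 + sqrt(D**2 + S**2) (Y(S, D) = 7 + sqrt(S**2 + D**2) = 7 + sqrt(D**2 + S**2))
Y(30, 29)*10 = (7 + sqrt(29**2 + 30**2))*10 = (7 + sqrt(841 + 900))*10 = (7 + sqrt(1741))*10 = 70 + 10*sqrt(1741)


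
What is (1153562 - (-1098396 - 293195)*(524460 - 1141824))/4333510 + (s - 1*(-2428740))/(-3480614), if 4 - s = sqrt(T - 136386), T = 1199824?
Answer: -747566324040041127/3770818893785 + sqrt(1063438)/3480614 ≈ -1.9825e+5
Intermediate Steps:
s = 4 - sqrt(1063438) (s = 4 - sqrt(1199824 - 136386) = 4 - sqrt(1063438) ≈ -1027.2)
(1153562 - (-1098396 - 293195)*(524460 - 1141824))/4333510 + (s - 1*(-2428740))/(-3480614) = (1153562 - (-1098396 - 293195)*(524460 - 1141824))/4333510 + ((4 - sqrt(1063438)) - 1*(-2428740))/(-3480614) = (1153562 - (-1391591)*(-617364))*(1/4333510) + ((4 - sqrt(1063438)) + 2428740)*(-1/3480614) = (1153562 - 1*859118186124)*(1/4333510) + (2428744 - sqrt(1063438))*(-1/3480614) = (1153562 - 859118186124)*(1/4333510) + (-1214372/1740307 + sqrt(1063438)/3480614) = -859117032562*1/4333510 + (-1214372/1740307 + sqrt(1063438)/3480614) = -429558516281/2166755 + (-1214372/1740307 + sqrt(1063438)/3480614) = -747566324040041127/3770818893785 + sqrt(1063438)/3480614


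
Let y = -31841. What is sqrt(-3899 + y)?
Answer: 2*I*sqrt(8935) ≈ 189.05*I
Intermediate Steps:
sqrt(-3899 + y) = sqrt(-3899 - 31841) = sqrt(-35740) = 2*I*sqrt(8935)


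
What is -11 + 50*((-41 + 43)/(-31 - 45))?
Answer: -234/19 ≈ -12.316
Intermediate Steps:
-11 + 50*((-41 + 43)/(-31 - 45)) = -11 + 50*(2/(-76)) = -11 + 50*(2*(-1/76)) = -11 + 50*(-1/38) = -11 - 25/19 = -234/19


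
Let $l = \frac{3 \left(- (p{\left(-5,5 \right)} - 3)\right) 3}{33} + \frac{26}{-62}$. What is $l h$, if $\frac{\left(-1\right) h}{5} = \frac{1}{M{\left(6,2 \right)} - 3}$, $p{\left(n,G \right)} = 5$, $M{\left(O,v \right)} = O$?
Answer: $\frac{1645}{1023} \approx 1.608$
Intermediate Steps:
$h = - \frac{5}{3}$ ($h = - \frac{5}{6 - 3} = - \frac{5}{3} \approx -1.6667$)
$l = - \frac{329}{341}$ ($l = \frac{3 \left(- (5 - 3)\right) 3}{33} + \frac{26}{-62} = 3 \left(\left(-1\right) 2\right) 3 \cdot \frac{1}{33} + 26 \left(- \frac{1}{62}\right) = 3 \left(-2\right) 3 \cdot \frac{1}{33} - \frac{13}{31} = \left(-6\right) 3 \cdot \frac{1}{33} - \frac{13}{31} = \left(-18\right) \frac{1}{33} - \frac{13}{31} = - \frac{6}{11} - \frac{13}{31} = - \frac{329}{341} \approx -0.96481$)
$l h = \left(- \frac{329}{341}\right) \left(- \frac{5}{3}\right) = \frac{1645}{1023}$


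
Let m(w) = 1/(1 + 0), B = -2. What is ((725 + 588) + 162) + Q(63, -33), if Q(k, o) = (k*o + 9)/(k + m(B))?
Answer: 46165/32 ≈ 1442.7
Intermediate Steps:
m(w) = 1 (m(w) = 1/1 = 1)
Q(k, o) = (9 + k*o)/(1 + k) (Q(k, o) = (k*o + 9)/(k + 1) = (9 + k*o)/(1 + k))
((725 + 588) + 162) + Q(63, -33) = ((725 + 588) + 162) + (9 + 63*(-33))/(1 + 63) = (1313 + 162) + (9 - 2079)/64 = 1475 + (1/64)*(-2070) = 1475 - 1035/32 = 46165/32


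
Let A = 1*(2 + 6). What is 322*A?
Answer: 2576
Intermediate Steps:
A = 8 (A = 1*8 = 8)
322*A = 322*8 = 2576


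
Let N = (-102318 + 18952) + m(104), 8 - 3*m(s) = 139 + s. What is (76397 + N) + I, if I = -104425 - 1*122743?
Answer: -702646/3 ≈ -2.3422e+5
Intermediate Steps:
I = -227168 (I = -104425 - 122743 = -227168)
m(s) = -131/3 - s/3 (m(s) = 8/3 - (139 + s)/3 = 8/3 + (-139/3 - s/3) = -131/3 - s/3)
N = -250333/3 (N = (-102318 + 18952) + (-131/3 - 1/3*104) = -83366 + (-131/3 - 104/3) = -83366 - 235/3 = -250333/3 ≈ -83444.)
(76397 + N) + I = (76397 - 250333/3) - 227168 = -21142/3 - 227168 = -702646/3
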